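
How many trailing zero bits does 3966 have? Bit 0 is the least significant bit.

1

3966 = 111101111110
Trailing zeros: 1, so the lowest set bit is bit 1 (value 2).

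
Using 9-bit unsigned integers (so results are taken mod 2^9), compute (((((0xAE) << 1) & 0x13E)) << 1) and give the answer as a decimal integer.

0xAE = 010101110
→ << 1 (mod 2^9) → 101011100 = 348
0x13E = 100111110
→ & → 100011100 = 284
→ << 1 (mod 2^9) → 000111000 = 56

56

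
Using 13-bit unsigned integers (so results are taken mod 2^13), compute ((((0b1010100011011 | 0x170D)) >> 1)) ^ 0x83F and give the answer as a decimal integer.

0b1010100011011 = 1010100011011
0x170D = 1011100001101
→ | → 1011100011111 = 5919
→ >> 1 → 0101110001111 = 2959
0x83F = 0100000111111
→ ^ → 0001110110000 = 944

944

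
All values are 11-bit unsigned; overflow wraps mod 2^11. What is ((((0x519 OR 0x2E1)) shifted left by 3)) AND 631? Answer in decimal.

576

0x519 = 10100011001
0x2E1 = 01011100001
→ OR → 11111111001 = 2041
→ shifted left by 3 (mod 2^11) → 11111001000 = 1992
631 = 01001110111
→ AND → 01001000000 = 576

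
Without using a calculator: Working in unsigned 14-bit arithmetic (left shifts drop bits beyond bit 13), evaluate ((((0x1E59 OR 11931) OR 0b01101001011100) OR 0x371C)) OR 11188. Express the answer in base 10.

0x1E59 = 01111001011001
11931 = 10111010011011
→ OR → 11111011011011 = 16091
0b01101001011100 = 01101001011100
→ OR → 11111011011111 = 16095
0x371C = 11011100011100
→ OR → 11111111011111 = 16351
11188 = 10101110110100
→ OR → 11111111111111 = 16383

16383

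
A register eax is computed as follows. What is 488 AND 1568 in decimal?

488 = 00111101000
1568 = 11000100000
AND → 00000100000 = 32

32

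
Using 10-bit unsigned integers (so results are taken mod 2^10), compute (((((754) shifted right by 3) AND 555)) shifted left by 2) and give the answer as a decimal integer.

754 = 1011110010
→ shifted right by 3 → 0001011110 = 94
555 = 1000101011
→ AND → 0000001010 = 10
→ shifted left by 2 (mod 2^10) → 0000101000 = 40

40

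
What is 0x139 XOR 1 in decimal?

0x139 = 100111001
1 = 000000001
XOR → 100111000 = 312

312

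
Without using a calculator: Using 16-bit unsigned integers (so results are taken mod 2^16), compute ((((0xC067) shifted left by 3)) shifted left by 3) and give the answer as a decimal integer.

6592

0xC067 = 1100000001100111
→ shifted left by 3 (mod 2^16) → 0000001100111000 = 824
→ shifted left by 3 (mod 2^16) → 0001100111000000 = 6592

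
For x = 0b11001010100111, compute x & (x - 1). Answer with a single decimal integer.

x = 11001010100111 = 12967
x - 1 = 11001010100110
AND   = 11001010100110 = 12966
(x & (x - 1) clears the lowest set bit of x.)

12966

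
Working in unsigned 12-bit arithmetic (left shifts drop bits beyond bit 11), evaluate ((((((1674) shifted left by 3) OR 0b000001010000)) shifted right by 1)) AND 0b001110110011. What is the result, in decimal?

544

1674 = 011010001010
→ shifted left by 3 (mod 2^12) → 010001010000 = 1104
0b000001010000 = 000001010000
→ OR → 010001010000 = 1104
→ shifted right by 1 → 001000101000 = 552
0b001110110011 = 001110110011
→ AND → 001000100000 = 544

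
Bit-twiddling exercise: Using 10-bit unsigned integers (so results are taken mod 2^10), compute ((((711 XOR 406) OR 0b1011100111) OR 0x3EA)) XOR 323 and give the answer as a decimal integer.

700

711 = 1011000111
406 = 0110010110
→ XOR → 1101010001 = 849
0b1011100111 = 1011100111
→ OR → 1111110111 = 1015
0x3EA = 1111101010
→ OR → 1111111111 = 1023
323 = 0101000011
→ XOR → 1010111100 = 700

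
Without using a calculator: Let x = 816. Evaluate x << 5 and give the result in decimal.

816 = 000001100110000
shift left by 5 → 110011000000000 = 26112
(equivalently, 816 × 2^5 = 816 × 32)

26112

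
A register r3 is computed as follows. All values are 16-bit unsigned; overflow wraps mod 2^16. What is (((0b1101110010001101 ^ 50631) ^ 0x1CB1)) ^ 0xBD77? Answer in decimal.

47244

0b1101110010001101 = 1101110010001101
50631 = 1100010111000111
→ ^ → 0001100101001010 = 6474
0x1CB1 = 0001110010110001
→ ^ → 0000010111111011 = 1531
0xBD77 = 1011110101110111
→ ^ → 1011100010001100 = 47244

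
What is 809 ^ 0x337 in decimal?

809 = 1100101001
0x337 = 1100110111
XOR → 0000011110 = 30

30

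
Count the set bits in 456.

4

456 = 111001000
Count the 1s: 1 + 1 + 1 + 1 = 4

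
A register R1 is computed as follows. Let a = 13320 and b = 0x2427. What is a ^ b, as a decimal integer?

4143

13320 = 11010000001000
0x2427 = 10010000100111
XOR → 01000000101111 = 4143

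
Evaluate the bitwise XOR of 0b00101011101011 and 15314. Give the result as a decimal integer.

12601

a = 00101011101011
15314 = 11101111010010
XOR → 11000100111001 = 12601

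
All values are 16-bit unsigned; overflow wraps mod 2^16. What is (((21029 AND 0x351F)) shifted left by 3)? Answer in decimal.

21029 = 0101001000100101
0x351F = 0011010100011111
→ AND → 0001000000000101 = 4101
→ shifted left by 3 (mod 2^16) → 1000000000101000 = 32808

32808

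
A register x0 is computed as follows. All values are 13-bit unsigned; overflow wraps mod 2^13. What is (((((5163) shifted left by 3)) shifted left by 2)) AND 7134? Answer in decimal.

320

5163 = 1010000101011
→ shifted left by 3 (mod 2^13) → 0000101011000 = 344
→ shifted left by 2 (mod 2^13) → 0010101100000 = 1376
7134 = 1101111011110
→ AND → 0000101000000 = 320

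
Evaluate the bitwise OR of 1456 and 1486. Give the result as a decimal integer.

1456 = 10110110000
1486 = 10111001110
 OR → 10111111110 = 1534

1534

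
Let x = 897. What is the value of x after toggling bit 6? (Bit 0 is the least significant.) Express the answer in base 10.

961

x = 1110000001
bit 6 is currently 0; toggle it via x ^ (1 << 6) = x ^ 64
→ 1111000001 = 961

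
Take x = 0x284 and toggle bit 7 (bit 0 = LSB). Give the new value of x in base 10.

516

x = 1010000100
bit 7 is currently 1; toggle it via x ^ (1 << 7) = x ^ 128
→ 1000000100 = 516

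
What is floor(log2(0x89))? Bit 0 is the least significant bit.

7

0x89 = 10001001
The topmost 1 is at position 7 (since 2^7 = 128 ≤ 137 < 256).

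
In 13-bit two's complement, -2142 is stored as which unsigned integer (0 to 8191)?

6050

2142 in 13 bits: 0100001011110
Invert: 1011110100001
Add 1:  1011110100010 = 6050
(Check: 2^13 - 2142 = 8192 - 2142 = 6050.)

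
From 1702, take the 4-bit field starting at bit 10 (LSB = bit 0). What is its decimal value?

1

v = 00011010100110
Shift right by 10: 0001
Mask low 4 bits: 0001 = 1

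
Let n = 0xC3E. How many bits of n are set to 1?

0xC3E = 110000111110
Count the 1s: 1 + 1 + 1 + 1 + 1 + 1 + 1 = 7

7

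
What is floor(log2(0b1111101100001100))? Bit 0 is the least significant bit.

0b1111101100001100 = 1111101100001100
The topmost 1 is at position 15 (since 2^15 = 32768 ≤ 64268 < 65536).

15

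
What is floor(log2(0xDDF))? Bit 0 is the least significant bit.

0xDDF = 110111011111
The topmost 1 is at position 11 (since 2^11 = 2048 ≤ 3551 < 4096).

11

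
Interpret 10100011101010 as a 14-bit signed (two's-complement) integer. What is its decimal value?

-5910

pattern = 10100011101010 (MSB is 1 ⇒ negative)
Invert: 01011100010101, add 1 → 01011100010110 = 5910, so the value is -5910.
(Equivalently: 10474 - 2^14 = 10474 - 16384 = -5910.)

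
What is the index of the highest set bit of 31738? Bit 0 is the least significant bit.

14

31738 = 111101111111010
The topmost 1 is at position 14 (since 2^14 = 16384 ≤ 31738 < 32768).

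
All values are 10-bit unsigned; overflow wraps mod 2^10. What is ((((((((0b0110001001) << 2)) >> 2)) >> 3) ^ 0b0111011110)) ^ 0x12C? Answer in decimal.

0b0110001001 = 0110001001
→ << 2 (mod 2^10) → 1000100100 = 548
→ >> 2 → 0010001001 = 137
→ >> 3 → 0000010001 = 17
0b0111011110 = 0111011110
→ ^ → 0111001111 = 463
0x12C = 0100101100
→ ^ → 0011100011 = 227

227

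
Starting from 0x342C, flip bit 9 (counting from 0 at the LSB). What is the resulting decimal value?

x = 011010000101100
bit 9 is currently 0; toggle it via x ^ (1 << 9) = x ^ 512
→ 011011000101100 = 13868

13868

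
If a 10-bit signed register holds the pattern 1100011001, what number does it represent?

-231

pattern = 1100011001 (MSB is 1 ⇒ negative)
Invert: 0011100110, add 1 → 0011100111 = 231, so the value is -231.
(Equivalently: 793 - 2^10 = 793 - 1024 = -231.)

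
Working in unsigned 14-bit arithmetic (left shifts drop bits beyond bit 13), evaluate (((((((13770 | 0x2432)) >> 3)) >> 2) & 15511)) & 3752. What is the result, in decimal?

128

13770 = 11010111001010
0x2432 = 10010000110010
→ | → 11010111111010 = 13818
→ >> 3 → 00011010111111 = 1727
→ >> 2 → 00000110101111 = 431
15511 = 11110010010111
→ & → 00000010000111 = 135
3752 = 00111010101000
→ & → 00000010000000 = 128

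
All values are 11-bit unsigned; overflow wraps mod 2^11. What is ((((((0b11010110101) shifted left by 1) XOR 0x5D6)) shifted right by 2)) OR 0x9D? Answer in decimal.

191

0b11010110101 = 11010110101
→ shifted left by 1 (mod 2^11) → 10101101010 = 1386
0x5D6 = 10111010110
→ XOR → 00010111100 = 188
→ shifted right by 2 → 00000101111 = 47
0x9D = 00010011101
→ OR → 00010111111 = 191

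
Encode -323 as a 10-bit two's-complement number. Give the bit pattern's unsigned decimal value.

323 in 10 bits: 0101000011
Invert: 1010111100
Add 1:  1010111101 = 701
(Check: 2^10 - 323 = 1024 - 323 = 701.)

701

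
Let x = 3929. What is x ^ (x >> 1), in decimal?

2293

x = 111101011001 = 3929
x>>1 = 011110101100
XOR  = 100011110101 = 2293
(x ^ (x >> 1) gives the standard binary-reflected Gray code of x.)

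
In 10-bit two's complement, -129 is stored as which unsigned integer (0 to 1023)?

129 in 10 bits: 0010000001
Invert: 1101111110
Add 1:  1101111111 = 895
(Check: 2^10 - 129 = 1024 - 129 = 895.)

895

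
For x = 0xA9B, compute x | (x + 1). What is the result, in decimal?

x = 101010011011 = 2715
x + 1 = 101010011100
OR    = 101010011111 = 2719
(x | (x + 1) sets the lowest cleared bit.)

2719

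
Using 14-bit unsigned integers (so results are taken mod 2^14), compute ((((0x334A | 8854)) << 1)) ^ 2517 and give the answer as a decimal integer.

11881

0x334A = 11001101001010
8854 = 10001010010110
→ | → 11001111011110 = 13278
→ << 1 (mod 2^14) → 10011110111100 = 10172
2517 = 00100111010101
→ ^ → 10111001101001 = 11881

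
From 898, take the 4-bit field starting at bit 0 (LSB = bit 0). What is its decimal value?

v = 01110000010
Shift right by 0: 01110000010
Mask low 4 bits: 0010 = 2

2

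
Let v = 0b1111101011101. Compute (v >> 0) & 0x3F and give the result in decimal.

v = 1111101011101
Shift right by 0: 1111101011101
Mask low 6 bits: 011101 = 29

29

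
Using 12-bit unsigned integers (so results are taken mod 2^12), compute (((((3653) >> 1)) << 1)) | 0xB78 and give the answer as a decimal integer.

3964

3653 = 111001000101
→ >> 1 → 011100100010 = 1826
→ << 1 (mod 2^12) → 111001000100 = 3652
0xB78 = 101101111000
→ | → 111101111100 = 3964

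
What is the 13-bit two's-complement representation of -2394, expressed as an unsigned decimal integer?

5798

2394 in 13 bits: 0100101011010
Invert: 1011010100101
Add 1:  1011010100110 = 5798
(Check: 2^13 - 2394 = 8192 - 2394 = 5798.)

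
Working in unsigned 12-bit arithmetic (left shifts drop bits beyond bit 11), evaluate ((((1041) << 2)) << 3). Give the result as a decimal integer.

544

1041 = 010000010001
→ << 2 (mod 2^12) → 000001000100 = 68
→ << 3 (mod 2^12) → 001000100000 = 544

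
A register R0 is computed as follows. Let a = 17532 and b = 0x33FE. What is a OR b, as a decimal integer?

30718

17532 = 100010001111100
0x33FE = 011001111111110
 OR → 111011111111110 = 30718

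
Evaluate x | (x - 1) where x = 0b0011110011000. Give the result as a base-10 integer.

1951

x = 11110011000 = 1944
x - 1 = 11110010111
OR    = 11110011111 = 1951
(x | (x - 1) sets all bits below the lowest set bit.)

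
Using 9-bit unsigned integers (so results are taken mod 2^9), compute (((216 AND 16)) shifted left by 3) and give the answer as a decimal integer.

128

216 = 011011000
16 = 000010000
→ AND → 000010000 = 16
→ shifted left by 3 (mod 2^9) → 010000000 = 128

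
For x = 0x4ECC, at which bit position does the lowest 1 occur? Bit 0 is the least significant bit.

0x4ECC = 100111011001100
Trailing zeros: 2, so the lowest set bit is bit 2 (value 4).

2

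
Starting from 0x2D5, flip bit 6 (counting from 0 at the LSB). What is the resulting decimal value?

661

x = 001011010101
bit 6 is currently 1; toggle it via x ^ (1 << 6) = x ^ 64
→ 001010010101 = 661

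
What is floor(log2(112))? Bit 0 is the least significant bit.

6

112 = 1110000
The topmost 1 is at position 6 (since 2^6 = 64 ≤ 112 < 128).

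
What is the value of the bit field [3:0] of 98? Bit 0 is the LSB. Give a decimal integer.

2

v = 001100010
Shift right by 0: 001100010
Mask low 4 bits: 0010 = 2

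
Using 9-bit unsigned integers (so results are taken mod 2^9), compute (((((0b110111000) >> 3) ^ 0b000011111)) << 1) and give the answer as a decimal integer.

80

0b110111000 = 110111000
→ >> 3 → 000110111 = 55
0b000011111 = 000011111
→ ^ → 000101000 = 40
→ << 1 (mod 2^9) → 001010000 = 80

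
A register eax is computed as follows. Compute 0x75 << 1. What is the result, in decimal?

0x75 = 01110101
shift left by 1 → 11101010 = 234
(equivalently, 117 × 2^1 = 117 × 2)

234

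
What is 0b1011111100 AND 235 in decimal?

232

a = 1011111100
235 = 0011101011
AND → 0011101000 = 232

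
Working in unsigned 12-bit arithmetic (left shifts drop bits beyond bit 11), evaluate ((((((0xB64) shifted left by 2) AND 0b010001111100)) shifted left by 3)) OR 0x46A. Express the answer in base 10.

0xB64 = 101101100100
→ shifted left by 2 (mod 2^12) → 110110010000 = 3472
0b010001111100 = 010001111100
→ AND → 010000010000 = 1040
→ shifted left by 3 (mod 2^12) → 000010000000 = 128
0x46A = 010001101010
→ OR → 010011101010 = 1258

1258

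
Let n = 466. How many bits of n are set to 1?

5

466 = 111010010
Count the 1s: 1 + 1 + 1 + 1 + 1 = 5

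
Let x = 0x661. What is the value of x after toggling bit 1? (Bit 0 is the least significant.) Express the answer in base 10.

1635

x = 00011001100001
bit 1 is currently 0; toggle it via x ^ (1 << 1) = x ^ 2
→ 00011001100011 = 1635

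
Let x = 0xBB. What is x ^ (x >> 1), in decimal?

230

x = 10111011 = 187
x>>1 = 01011101
XOR  = 11100110 = 230
(x ^ (x >> 1) gives the standard binary-reflected Gray code of x.)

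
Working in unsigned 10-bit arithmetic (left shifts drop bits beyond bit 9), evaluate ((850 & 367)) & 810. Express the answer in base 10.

850 = 1101010010
367 = 0101101111
→ & → 0101000010 = 322
810 = 1100101010
→ & → 0100000010 = 258

258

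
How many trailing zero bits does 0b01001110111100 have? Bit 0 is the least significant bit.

2

0b01001110111100 = 1001110111100
Trailing zeros: 2, so the lowest set bit is bit 2 (value 4).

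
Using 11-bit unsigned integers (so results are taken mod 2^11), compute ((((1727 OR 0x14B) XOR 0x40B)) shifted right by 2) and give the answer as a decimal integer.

1727 = 11010111111
0x14B = 00101001011
→ OR → 11111111111 = 2047
0x40B = 10000001011
→ XOR → 01111110100 = 1012
→ shifted right by 2 → 00011111101 = 253

253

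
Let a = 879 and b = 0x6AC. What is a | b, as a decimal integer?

879 = 01101101111
0x6AC = 11010101100
 OR → 11111101111 = 2031

2031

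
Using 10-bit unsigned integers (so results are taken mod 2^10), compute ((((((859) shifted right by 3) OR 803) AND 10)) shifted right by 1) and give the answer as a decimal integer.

5

859 = 1101011011
→ shifted right by 3 → 0001101011 = 107
803 = 1100100011
→ OR → 1101101011 = 875
10 = 0000001010
→ AND → 0000001010 = 10
→ shifted right by 1 → 0000000101 = 5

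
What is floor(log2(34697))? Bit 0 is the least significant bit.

15

34697 = 1000011110001001
The topmost 1 is at position 15 (since 2^15 = 32768 ≤ 34697 < 65536).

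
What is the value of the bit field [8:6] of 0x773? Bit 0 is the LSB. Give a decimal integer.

5

v = 11101110011
Shift right by 6: 11101
Mask low 3 bits: 101 = 5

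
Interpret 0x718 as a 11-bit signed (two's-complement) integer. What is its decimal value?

-232

pattern = 11100011000 (MSB is 1 ⇒ negative)
Invert: 00011100111, add 1 → 00011101000 = 232, so the value is -232.
(Equivalently: 1816 - 2^11 = 1816 - 2048 = -232.)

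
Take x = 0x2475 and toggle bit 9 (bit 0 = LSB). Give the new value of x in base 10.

9845

x = 10010001110101
bit 9 is currently 0; toggle it via x ^ (1 << 9) = x ^ 512
→ 10011001110101 = 9845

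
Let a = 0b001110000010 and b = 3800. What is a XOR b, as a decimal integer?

3418

a = 001110000010
3800 = 111011011000
XOR → 110101011010 = 3418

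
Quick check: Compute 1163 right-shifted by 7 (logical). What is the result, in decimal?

9

1163 = 10010001011
shift right by 7 → 00000001001 = 9
(equivalently, floor(1163 / 128))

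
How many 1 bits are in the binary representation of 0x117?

5

0x117 = 100010111
Count the 1s: 1 + 1 + 1 + 1 + 1 = 5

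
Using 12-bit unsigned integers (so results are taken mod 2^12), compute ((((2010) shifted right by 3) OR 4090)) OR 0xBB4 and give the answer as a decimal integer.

2010 = 011111011010
→ shifted right by 3 → 000011111011 = 251
4090 = 111111111010
→ OR → 111111111011 = 4091
0xBB4 = 101110110100
→ OR → 111111111111 = 4095

4095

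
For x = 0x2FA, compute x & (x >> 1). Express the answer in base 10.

x = 1011111010 = 762
x>>1 = 0101111101
AND  = 0001111000 = 120
(x & (x >> 1) has a 1 wherever x has two consecutive 1 bits.)

120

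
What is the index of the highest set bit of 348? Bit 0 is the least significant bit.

8

348 = 101011100
The topmost 1 is at position 8 (since 2^8 = 256 ≤ 348 < 512).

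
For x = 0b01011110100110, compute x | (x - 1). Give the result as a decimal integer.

x = 1011110100110 = 6054
x - 1 = 1011110100101
OR    = 1011110100111 = 6055
(x | (x - 1) sets all bits below the lowest set bit.)

6055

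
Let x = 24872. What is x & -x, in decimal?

8

x = 110000100101000 = 24872
-x (two's complement) = …001111011011000
AND   = 000000000001000 = 8
(x & -x isolates the lowest set bit of x.)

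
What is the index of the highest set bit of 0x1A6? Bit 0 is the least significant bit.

0x1A6 = 110100110
The topmost 1 is at position 8 (since 2^8 = 256 ≤ 422 < 512).

8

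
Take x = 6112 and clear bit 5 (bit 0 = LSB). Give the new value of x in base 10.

6080

x = 1011111100000
bit 5 is currently 1; clear it via x & ~(1 << 5) = x & ~32
→ 1011111000000 = 6080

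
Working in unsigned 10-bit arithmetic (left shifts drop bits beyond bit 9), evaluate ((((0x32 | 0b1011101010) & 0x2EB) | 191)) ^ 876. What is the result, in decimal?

403

0x32 = 0000110010
0b1011101010 = 1011101010
→ | → 1011111010 = 762
0x2EB = 1011101011
→ & → 1011101010 = 746
191 = 0010111111
→ | → 1011111111 = 767
876 = 1101101100
→ ^ → 0110010011 = 403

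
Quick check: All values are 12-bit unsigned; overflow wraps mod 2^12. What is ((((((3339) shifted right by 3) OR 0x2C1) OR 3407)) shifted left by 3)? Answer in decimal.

3960

3339 = 110100001011
→ shifted right by 3 → 000110100001 = 417
0x2C1 = 001011000001
→ OR → 001111100001 = 993
3407 = 110101001111
→ OR → 111111101111 = 4079
→ shifted left by 3 (mod 2^12) → 111101111000 = 3960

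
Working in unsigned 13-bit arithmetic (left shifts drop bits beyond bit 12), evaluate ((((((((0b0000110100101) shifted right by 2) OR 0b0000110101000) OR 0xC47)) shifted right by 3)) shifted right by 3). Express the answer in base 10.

55

0b0000110100101 = 0000110100101
→ shifted right by 2 → 0000001101001 = 105
0b0000110101000 = 0000110101000
→ OR → 0000111101001 = 489
0xC47 = 0110001000111
→ OR → 0110111101111 = 3567
→ shifted right by 3 → 0000110111101 = 445
→ shifted right by 3 → 0000000110111 = 55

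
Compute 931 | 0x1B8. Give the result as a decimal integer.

955

931 = 1110100011
0x1B8 = 0110111000
 OR → 1110111011 = 955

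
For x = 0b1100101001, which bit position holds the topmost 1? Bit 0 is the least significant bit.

0b1100101001 = 1100101001
The topmost 1 is at position 9 (since 2^9 = 512 ≤ 809 < 1024).

9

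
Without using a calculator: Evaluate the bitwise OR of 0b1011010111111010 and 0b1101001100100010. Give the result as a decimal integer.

63482

a = 1011010111111010
b = 1101001100100010
 OR → 1111011111111010 = 63482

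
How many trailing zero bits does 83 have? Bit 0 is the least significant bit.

0

83 = 1010011
Trailing zeros: 0, so the lowest set bit is bit 0 (value 1).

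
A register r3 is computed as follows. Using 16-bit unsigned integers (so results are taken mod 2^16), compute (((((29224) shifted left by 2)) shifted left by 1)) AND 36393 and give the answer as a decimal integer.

29224 = 0111001000101000
→ shifted left by 2 (mod 2^16) → 1100100010100000 = 51360
→ shifted left by 1 (mod 2^16) → 1001000101000000 = 37184
36393 = 1000111000101001
→ AND → 1000000000000000 = 32768

32768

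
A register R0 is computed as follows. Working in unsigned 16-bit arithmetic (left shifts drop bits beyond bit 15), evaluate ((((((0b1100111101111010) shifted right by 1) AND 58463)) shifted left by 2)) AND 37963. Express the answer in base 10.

0b1100111101111010 = 1100111101111010
→ shifted right by 1 → 0110011110111101 = 26557
58463 = 1110010001011111
→ AND → 0110010000011101 = 25629
→ shifted left by 2 (mod 2^16) → 1001000001110100 = 36980
37963 = 1001010001001011
→ AND → 1001000001000000 = 36928

36928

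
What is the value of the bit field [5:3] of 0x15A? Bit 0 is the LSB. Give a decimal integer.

3

v = 000101011010
Shift right by 3: 000101011
Mask low 3 bits: 011 = 3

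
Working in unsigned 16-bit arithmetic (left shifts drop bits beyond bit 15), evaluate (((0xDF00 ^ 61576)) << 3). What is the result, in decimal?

0xDF00 = 1101111100000000
61576 = 1111000010001000
→ ^ → 0010111110001000 = 12168
→ << 3 (mod 2^16) → 0111110001000000 = 31808

31808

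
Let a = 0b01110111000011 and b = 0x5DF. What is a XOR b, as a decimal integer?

a = 1110111000011
0x5DF = 0010111011111
XOR → 1100000011100 = 6172

6172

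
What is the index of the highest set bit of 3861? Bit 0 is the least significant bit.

3861 = 111100010101
The topmost 1 is at position 11 (since 2^11 = 2048 ≤ 3861 < 4096).

11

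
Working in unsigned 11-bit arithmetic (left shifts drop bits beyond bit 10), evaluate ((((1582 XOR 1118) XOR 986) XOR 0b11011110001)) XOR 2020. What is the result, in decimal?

191

1582 = 11000101110
1118 = 10001011110
→ XOR → 01001110000 = 624
986 = 01111011010
→ XOR → 00110101010 = 426
0b11011110001 = 11011110001
→ XOR → 11101011011 = 1883
2020 = 11111100100
→ XOR → 00010111111 = 191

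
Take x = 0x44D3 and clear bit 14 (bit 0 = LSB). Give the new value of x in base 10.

x = 0100010011010011
bit 14 is currently 1; clear it via x & ~(1 << 14) = x & ~16384
→ 0000010011010011 = 1235

1235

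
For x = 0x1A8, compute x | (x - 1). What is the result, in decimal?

431

x = 110101000 = 424
x - 1 = 110100111
OR    = 110101111 = 431
(x | (x - 1) sets all bits below the lowest set bit.)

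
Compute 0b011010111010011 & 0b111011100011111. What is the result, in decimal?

a = 011010111010011
b = 111011100011111
AND → 011010100010011 = 13587

13587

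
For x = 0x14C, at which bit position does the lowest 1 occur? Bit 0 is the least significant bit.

2

0x14C = 101001100
Trailing zeros: 2, so the lowest set bit is bit 2 (value 4).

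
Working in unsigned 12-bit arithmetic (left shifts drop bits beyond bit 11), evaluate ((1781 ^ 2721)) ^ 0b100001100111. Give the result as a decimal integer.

1781 = 011011110101
2721 = 101010100001
→ ^ → 110001010100 = 3156
0b100001100111 = 100001100111
→ ^ → 010000110011 = 1075

1075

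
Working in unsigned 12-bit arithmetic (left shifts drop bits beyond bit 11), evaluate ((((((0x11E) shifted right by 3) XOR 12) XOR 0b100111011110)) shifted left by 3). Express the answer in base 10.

3976

0x11E = 000100011110
→ shifted right by 3 → 000000100011 = 35
12 = 000000001100
→ XOR → 000000101111 = 47
0b100111011110 = 100111011110
→ XOR → 100111110001 = 2545
→ shifted left by 3 (mod 2^12) → 111110001000 = 3976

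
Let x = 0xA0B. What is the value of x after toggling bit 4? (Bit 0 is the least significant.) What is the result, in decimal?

x = 101000001011
bit 4 is currently 0; toggle it via x ^ (1 << 4) = x ^ 16
→ 101000011011 = 2587

2587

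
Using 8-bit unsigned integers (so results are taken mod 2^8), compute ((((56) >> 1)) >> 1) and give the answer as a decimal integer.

14

56 = 00111000
→ >> 1 → 00011100 = 28
→ >> 1 → 00001110 = 14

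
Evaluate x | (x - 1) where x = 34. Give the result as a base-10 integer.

35

x = 100010 = 34
x - 1 = 100001
OR    = 100011 = 35
(x | (x - 1) sets all bits below the lowest set bit.)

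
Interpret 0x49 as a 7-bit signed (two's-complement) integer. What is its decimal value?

pattern = 1001001 (MSB is 1 ⇒ negative)
Invert: 0110110, add 1 → 0110111 = 55, so the value is -55.
(Equivalently: 73 - 2^7 = 73 - 128 = -55.)

-55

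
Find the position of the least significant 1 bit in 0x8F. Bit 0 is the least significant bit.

0

0x8F = 10001111
Trailing zeros: 0, so the lowest set bit is bit 0 (value 1).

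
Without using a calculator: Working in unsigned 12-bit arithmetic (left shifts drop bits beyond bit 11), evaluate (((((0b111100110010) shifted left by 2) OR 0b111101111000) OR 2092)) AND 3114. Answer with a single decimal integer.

0b111100110010 = 111100110010
→ shifted left by 2 (mod 2^12) → 110011001000 = 3272
0b111101111000 = 111101111000
→ OR → 111111111000 = 4088
2092 = 100000101100
→ OR → 111111111100 = 4092
3114 = 110000101010
→ AND → 110000101000 = 3112

3112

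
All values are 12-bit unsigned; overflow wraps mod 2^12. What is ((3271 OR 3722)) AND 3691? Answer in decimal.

3271 = 110011000111
3722 = 111010001010
→ OR → 111011001111 = 3791
3691 = 111001101011
→ AND → 111001001011 = 3659

3659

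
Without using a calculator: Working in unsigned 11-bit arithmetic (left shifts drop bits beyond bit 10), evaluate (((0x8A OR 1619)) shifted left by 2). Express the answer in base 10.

0x8A = 00010001010
1619 = 11001010011
→ OR → 11011011011 = 1755
→ shifted left by 2 (mod 2^11) → 01101101100 = 876

876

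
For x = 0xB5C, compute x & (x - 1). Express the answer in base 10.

x = 101101011100 = 2908
x - 1 = 101101011011
AND   = 101101011000 = 2904
(x & (x - 1) clears the lowest set bit of x.)

2904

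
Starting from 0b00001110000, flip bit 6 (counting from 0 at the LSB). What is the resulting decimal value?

x = 00001110000
bit 6 is currently 1; toggle it via x ^ (1 << 6) = x ^ 64
→ 00000110000 = 48

48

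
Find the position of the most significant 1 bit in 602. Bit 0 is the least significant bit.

602 = 1001011010
The topmost 1 is at position 9 (since 2^9 = 512 ≤ 602 < 1024).

9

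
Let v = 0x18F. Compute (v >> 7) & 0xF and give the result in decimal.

3

v = 00110001111
Shift right by 7: 0011
Mask low 4 bits: 0011 = 3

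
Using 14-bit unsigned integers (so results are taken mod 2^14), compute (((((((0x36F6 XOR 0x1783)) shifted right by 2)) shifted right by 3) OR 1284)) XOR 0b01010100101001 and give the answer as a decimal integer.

0x36F6 = 11011011110110
0x1783 = 01011110000011
→ XOR → 10000101110101 = 8565
→ shifted right by 2 → 00100001011101 = 2141
→ shifted right by 3 → 00000100001011 = 267
1284 = 00010100000100
→ OR → 00010100001111 = 1295
0b01010100101001 = 01010100101001
→ XOR → 01000000100110 = 4134

4134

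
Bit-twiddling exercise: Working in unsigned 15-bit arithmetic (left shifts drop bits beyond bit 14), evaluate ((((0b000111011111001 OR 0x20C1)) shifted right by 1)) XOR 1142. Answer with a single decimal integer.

0b000111011111001 = 000111011111001
0x20C1 = 010000011000001
→ OR → 010111011111001 = 12025
→ shifted right by 1 → 001011101111100 = 6012
1142 = 000010001110110
→ XOR → 001001100001010 = 4874

4874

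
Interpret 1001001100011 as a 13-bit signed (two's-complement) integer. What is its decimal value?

-3485

pattern = 1001001100011 (MSB is 1 ⇒ negative)
Invert: 0110110011100, add 1 → 0110110011101 = 3485, so the value is -3485.
(Equivalently: 4707 - 2^13 = 4707 - 8192 = -3485.)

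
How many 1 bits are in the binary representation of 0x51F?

7

0x51F = 10100011111
Count the 1s: 1 + 1 + 1 + 1 + 1 + 1 + 1 = 7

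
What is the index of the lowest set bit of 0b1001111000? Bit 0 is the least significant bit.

3

0b1001111000 = 1001111000
Trailing zeros: 3, so the lowest set bit is bit 3 (value 8).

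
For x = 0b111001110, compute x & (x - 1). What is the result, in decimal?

x = 111001110 = 462
x - 1 = 111001101
AND   = 111001100 = 460
(x & (x - 1) clears the lowest set bit of x.)

460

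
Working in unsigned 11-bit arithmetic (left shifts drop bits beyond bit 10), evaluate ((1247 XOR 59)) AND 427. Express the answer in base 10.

1247 = 10011011111
59 = 00000111011
→ XOR → 10011100100 = 1252
427 = 00110101011
→ AND → 00010100000 = 160

160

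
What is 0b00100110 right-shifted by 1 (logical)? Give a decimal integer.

x = 100110
shift right by 1 → 010011 = 19
(equivalently, floor(38 / 2))

19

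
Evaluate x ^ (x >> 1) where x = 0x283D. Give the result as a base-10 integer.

15395

x = 10100000111101 = 10301
x>>1 = 01010000011110
XOR  = 11110000100011 = 15395
(x ^ (x >> 1) gives the standard binary-reflected Gray code of x.)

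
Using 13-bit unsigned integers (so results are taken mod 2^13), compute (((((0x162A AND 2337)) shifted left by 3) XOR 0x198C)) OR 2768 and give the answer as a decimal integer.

6876

0x162A = 1011000101010
2337 = 0100100100001
→ AND → 0000000100000 = 32
→ shifted left by 3 (mod 2^13) → 0000100000000 = 256
0x198C = 1100110001100
→ XOR → 1100010001100 = 6284
2768 = 0101011010000
→ OR → 1101011011100 = 6876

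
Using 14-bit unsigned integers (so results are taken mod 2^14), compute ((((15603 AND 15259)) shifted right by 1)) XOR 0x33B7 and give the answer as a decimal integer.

15603 = 11110011110011
15259 = 11101110011011
→ AND → 11100010010011 = 14483
→ shifted right by 1 → 01110001001001 = 7241
0x33B7 = 11001110110111
→ XOR → 10111111111110 = 12286

12286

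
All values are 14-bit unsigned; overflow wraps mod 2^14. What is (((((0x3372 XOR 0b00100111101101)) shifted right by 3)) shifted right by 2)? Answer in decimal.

468

0x3372 = 11001101110010
0b00100111101101 = 00100111101101
→ XOR → 11101010011111 = 15007
→ shifted right by 3 → 00011101010011 = 1875
→ shifted right by 2 → 00000111010100 = 468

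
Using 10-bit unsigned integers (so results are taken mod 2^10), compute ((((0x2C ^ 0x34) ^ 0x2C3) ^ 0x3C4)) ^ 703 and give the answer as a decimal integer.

928

0x2C = 0000101100
0x34 = 0000110100
→ ^ → 0000011000 = 24
0x2C3 = 1011000011
→ ^ → 1011011011 = 731
0x3C4 = 1111000100
→ ^ → 0100011111 = 287
703 = 1010111111
→ ^ → 1110100000 = 928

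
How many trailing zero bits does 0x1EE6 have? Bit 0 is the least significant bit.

1

0x1EE6 = 1111011100110
Trailing zeros: 1, so the lowest set bit is bit 1 (value 2).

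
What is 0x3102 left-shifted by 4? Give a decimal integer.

200736

0x3102 = 000011000100000010
shift left by 4 → 110001000000100000 = 200736
(equivalently, 12546 × 2^4 = 12546 × 16)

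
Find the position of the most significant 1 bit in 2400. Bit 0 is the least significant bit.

2400 = 100101100000
The topmost 1 is at position 11 (since 2^11 = 2048 ≤ 2400 < 4096).

11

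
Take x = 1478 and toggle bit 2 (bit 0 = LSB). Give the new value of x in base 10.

1474

x = 10111000110
bit 2 is currently 1; toggle it via x ^ (1 << 2) = x ^ 4
→ 10111000010 = 1474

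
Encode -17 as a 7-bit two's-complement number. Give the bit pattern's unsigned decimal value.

111

17 in 7 bits: 0010001
Invert: 1101110
Add 1:  1101111 = 111
(Check: 2^7 - 17 = 128 - 17 = 111.)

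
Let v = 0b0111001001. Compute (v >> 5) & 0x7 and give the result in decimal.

6

v = 0111001001
Shift right by 5: 01110
Mask low 3 bits: 110 = 6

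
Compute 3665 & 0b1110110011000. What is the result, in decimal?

3665 = 0111001010001
b = 1110110011000
AND → 0110000010000 = 3088

3088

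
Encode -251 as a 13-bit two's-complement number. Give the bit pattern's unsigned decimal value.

7941

251 in 13 bits: 0000011111011
Invert: 1111100000100
Add 1:  1111100000101 = 7941
(Check: 2^13 - 251 = 8192 - 251 = 7941.)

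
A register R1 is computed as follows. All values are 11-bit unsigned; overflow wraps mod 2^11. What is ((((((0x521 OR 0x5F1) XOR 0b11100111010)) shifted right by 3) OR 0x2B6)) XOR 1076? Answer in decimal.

0x521 = 10100100001
0x5F1 = 10111110001
→ OR → 10111110001 = 1521
0b11100111010 = 11100111010
→ XOR → 01011001011 = 715
→ shifted right by 3 → 00001011001 = 89
0x2B6 = 01010110110
→ OR → 01011111111 = 767
1076 = 10000110100
→ XOR → 11011001011 = 1739

1739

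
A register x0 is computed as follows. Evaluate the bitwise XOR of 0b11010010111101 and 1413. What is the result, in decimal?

12600

a = 11010010111101
1413 = 00010110000101
XOR → 11000100111000 = 12600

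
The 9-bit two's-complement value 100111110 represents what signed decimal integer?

pattern = 100111110 (MSB is 1 ⇒ negative)
Invert: 011000001, add 1 → 011000010 = 194, so the value is -194.
(Equivalently: 318 - 2^9 = 318 - 512 = -194.)

-194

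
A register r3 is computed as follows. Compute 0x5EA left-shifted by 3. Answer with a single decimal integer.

12112

0x5EA = 00010111101010
shift left by 3 → 10111101010000 = 12112
(equivalently, 1514 × 2^3 = 1514 × 8)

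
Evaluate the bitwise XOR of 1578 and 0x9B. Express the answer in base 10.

1713

1578 = 11000101010
0x9B = 00010011011
XOR → 11010110001 = 1713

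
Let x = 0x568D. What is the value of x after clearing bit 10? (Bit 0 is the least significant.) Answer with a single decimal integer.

x = 101011010001101
bit 10 is currently 1; clear it via x & ~(1 << 10) = x & ~1024
→ 101001010001101 = 21133

21133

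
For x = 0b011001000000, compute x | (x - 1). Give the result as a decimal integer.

x = 11001000000 = 1600
x - 1 = 11000111111
OR    = 11001111111 = 1663
(x | (x - 1) sets all bits below the lowest set bit.)

1663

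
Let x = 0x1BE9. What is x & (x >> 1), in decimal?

x = 1101111101001 = 7145
x>>1 = 0110111110100
AND  = 0100111100000 = 2528
(x & (x >> 1) has a 1 wherever x has two consecutive 1 bits.)

2528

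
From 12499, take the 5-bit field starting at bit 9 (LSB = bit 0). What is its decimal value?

v = 11000011010011
Shift right by 9: 11000
Mask low 5 bits: 11000 = 24

24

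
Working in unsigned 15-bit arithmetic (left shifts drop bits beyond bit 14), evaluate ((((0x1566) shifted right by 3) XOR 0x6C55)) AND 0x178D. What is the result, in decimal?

1673

0x1566 = 001010101100110
→ shifted right by 3 → 000001010101100 = 684
0x6C55 = 110110001010101
→ XOR → 110111011111001 = 28409
0x178D = 001011110001101
→ AND → 000011010001001 = 1673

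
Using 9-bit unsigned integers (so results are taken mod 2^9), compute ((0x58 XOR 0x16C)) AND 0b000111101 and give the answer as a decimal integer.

0x58 = 001011000
0x16C = 101101100
→ XOR → 100110100 = 308
0b000111101 = 000111101
→ AND → 000110100 = 52

52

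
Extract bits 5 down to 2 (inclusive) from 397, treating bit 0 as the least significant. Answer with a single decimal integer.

3

v = 110001101
Shift right by 2: 1100011
Mask low 4 bits: 0011 = 3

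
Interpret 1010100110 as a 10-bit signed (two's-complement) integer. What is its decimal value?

pattern = 1010100110 (MSB is 1 ⇒ negative)
Invert: 0101011001, add 1 → 0101011010 = 346, so the value is -346.
(Equivalently: 678 - 2^10 = 678 - 1024 = -346.)

-346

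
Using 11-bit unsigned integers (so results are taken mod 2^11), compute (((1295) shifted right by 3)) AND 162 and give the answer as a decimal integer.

1295 = 10100001111
→ shifted right by 3 → 00010100001 = 161
162 = 00010100010
→ AND → 00010100000 = 160

160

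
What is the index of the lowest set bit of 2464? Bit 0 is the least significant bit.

2464 = 100110100000
Trailing zeros: 5, so the lowest set bit is bit 5 (value 32).

5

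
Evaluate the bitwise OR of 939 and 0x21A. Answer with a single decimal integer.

939 = 1110101011
0x21A = 1000011010
 OR → 1110111011 = 955

955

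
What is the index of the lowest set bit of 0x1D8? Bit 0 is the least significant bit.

0x1D8 = 111011000
Trailing zeros: 3, so the lowest set bit is bit 3 (value 8).

3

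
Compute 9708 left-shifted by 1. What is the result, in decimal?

9708 = 010010111101100
shift left by 1 → 100101111011000 = 19416
(equivalently, 9708 × 2^1 = 9708 × 2)

19416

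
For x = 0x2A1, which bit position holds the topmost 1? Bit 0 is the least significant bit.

9

0x2A1 = 1010100001
The topmost 1 is at position 9 (since 2^9 = 512 ≤ 673 < 1024).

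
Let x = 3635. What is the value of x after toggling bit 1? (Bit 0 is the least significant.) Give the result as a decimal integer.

3633

x = 00111000110011
bit 1 is currently 1; toggle it via x ^ (1 << 1) = x ^ 2
→ 00111000110001 = 3633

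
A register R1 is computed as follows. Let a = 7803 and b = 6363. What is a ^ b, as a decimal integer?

1696

7803 = 1111001111011
6363 = 1100011011011
XOR → 0011010100000 = 1696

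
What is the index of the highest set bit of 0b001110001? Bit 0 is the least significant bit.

0b001110001 = 1110001
The topmost 1 is at position 6 (since 2^6 = 64 ≤ 113 < 128).

6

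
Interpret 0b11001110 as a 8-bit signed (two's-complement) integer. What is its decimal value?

pattern = 11001110 (MSB is 1 ⇒ negative)
Invert: 00110001, add 1 → 00110010 = 50, so the value is -50.
(Equivalently: 206 - 2^8 = 206 - 256 = -50.)

-50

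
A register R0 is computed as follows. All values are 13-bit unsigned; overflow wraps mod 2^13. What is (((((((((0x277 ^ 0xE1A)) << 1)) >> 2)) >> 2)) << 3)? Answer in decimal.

0x277 = 0001001110111
0xE1A = 0111000011010
→ ^ → 0110001101101 = 3181
→ << 1 (mod 2^13) → 1100011011010 = 6362
→ >> 2 → 0011000110110 = 1590
→ >> 2 → 0000110001101 = 397
→ << 3 (mod 2^13) → 0110001101000 = 3176

3176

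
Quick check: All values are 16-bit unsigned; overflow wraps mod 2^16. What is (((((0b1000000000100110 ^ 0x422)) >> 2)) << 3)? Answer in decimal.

2056

0b1000000000100110 = 1000000000100110
0x422 = 0000010000100010
→ ^ → 1000010000000100 = 33796
→ >> 2 → 0010000100000001 = 8449
→ << 3 (mod 2^16) → 0000100000001000 = 2056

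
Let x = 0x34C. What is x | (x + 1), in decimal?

x = 1101001100 = 844
x + 1 = 1101001101
OR    = 1101001101 = 845
(x | (x + 1) sets the lowest cleared bit.)

845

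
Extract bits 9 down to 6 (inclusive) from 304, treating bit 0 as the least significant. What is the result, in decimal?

4

v = 0100110000
Shift right by 6: 0100
Mask low 4 bits: 0100 = 4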